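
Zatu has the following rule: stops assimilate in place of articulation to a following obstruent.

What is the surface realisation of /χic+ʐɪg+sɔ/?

[χiʈʐɪdsɔ]

/c/ is a voiceless palatal stop. The following trigger /ʐ/ is retroflex, so /c/ must become retroflex as well.
Changing only its place to retroflex gives [ʈ] — the voiceless retroflex stop.
At the second juncture, /g/ likewise becomes [d] adjacent to /s/.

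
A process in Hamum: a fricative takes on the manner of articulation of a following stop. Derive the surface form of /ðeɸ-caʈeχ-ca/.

[ðepcaʈeqca]

The rule targets /ɸ/ (voiceless bilabial fricative), which sits before the trigger /c/ (stop).
Changing only its manner to stop gives [p] — the voiceless bilabial stop.
At the second juncture, /χ/ likewise becomes [q] adjacent to /c/.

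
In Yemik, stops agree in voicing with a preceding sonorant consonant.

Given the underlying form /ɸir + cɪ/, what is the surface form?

The rule targets /c/ (voiceless palatal stop), which sits after the trigger /r/ (voiced).
A voiced palatal stop is [ɟ], so the surface segment is [ɟ].

[ɸirɟɪ]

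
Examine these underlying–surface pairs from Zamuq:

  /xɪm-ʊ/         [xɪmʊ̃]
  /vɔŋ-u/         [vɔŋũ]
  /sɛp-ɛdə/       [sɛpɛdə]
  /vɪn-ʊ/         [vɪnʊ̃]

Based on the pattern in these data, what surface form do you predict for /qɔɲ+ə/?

[qɔɲə̃]

The data show progressive nasality assimilation (vowel nasalisation): /ʊ/ → [ʊ̃] after /m/; /u/ → [ũ] after /ŋ/; /ʊ/ → [ʊ̃] after /n/ — a vowel is nasalised by an immediately preceding nasal consonant.
No change occurs in [sɛpɛdə] because the vowel at the boundary is adjacent to an oral consonant, not a nasal (/ɛ/ next to /p/).
/ə/ sits next to the nasal /ɲ/ and is therefore nasalised to [ə̃].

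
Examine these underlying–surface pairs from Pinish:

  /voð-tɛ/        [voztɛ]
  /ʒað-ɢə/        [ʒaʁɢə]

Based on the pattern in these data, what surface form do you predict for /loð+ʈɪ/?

The data show regressive place assimilation: /ð/ → [z] before /t/; /ð/ → [ʁ] before /ɢ/. In each pair only place changes, matching the following consonant, while manner and voice stay constant.
/ð/ is a voiced dental fricative. The following trigger /ʈ/ is retroflex, so /ð/ must become retroflex as well.
The voiced retroflex fricative is [ʐ], so /ð/ → [ʐ].

[loʐʈɪ]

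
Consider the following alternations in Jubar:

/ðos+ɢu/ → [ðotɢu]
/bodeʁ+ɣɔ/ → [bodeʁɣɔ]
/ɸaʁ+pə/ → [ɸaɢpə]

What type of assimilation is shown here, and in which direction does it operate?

Comparing underlying and surface forms, /s/ → [t] is the alternation; the neighbouring /ɢ/ is constant.
/s/ is a fricative while /ɢ/ is a stop; the output [t] is a stop, matching the trigger — so the feature that spreads is manner.
Place and voice are unchanged, so the assimilation is partial, not total.
Checking the remaining alternation: /ʁ/ → [ɢ] before /p/ (fricative → stop, matching a stop) — only manner changes, and always toward the following segment.
Nothing changes in [bodeʁɣɔ]: there the adjacent consonants already agree in manner (/ʁ/ and /ɣ/ are both fricatives), so this form is consistent with the same rule.
The trigger is the following segment, so the direction is regressive (anticipatory).

regressive manner assimilation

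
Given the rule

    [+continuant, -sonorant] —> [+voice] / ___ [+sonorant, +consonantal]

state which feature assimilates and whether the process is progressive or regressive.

regressive voicing assimilation

The target ([+continuant, -sonorant], fricatives) acquires [+voice] next to a sonorant consonant ([+sonorant, +consonantal]) — it takes on the voicing of its neighbour, so the feature that spreads is voicing.
The conditioning segment sits to the right of the focus bar, meaning the trigger follows the segment that changes — regressive assimilation.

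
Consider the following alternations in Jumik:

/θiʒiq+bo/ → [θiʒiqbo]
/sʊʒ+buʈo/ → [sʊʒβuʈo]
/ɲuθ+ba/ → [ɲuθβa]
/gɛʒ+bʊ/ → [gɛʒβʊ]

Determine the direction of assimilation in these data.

Comparing underlying and surface forms, /b/ → [β] is the alternation; the neighbouring /ʒ/ is constant.
/b/ is a stop while /ʒ/ is a fricative; the output [β] is a fricative, matching the trigger — so the feature that spreads is manner.
Checking the remaining alternation: /b/ → [β] after /θ/ (stop → fricative, matching a fricative) — only manner changes, and always toward the preceding segment.
Nothing changes in [θiʒiqbo]: there the adjacent consonants already agree in manner (/b/ and /q/ are both stops), so this form is consistent with the same rule.
The trigger is the preceding segment, so the direction is progressive (perseverative).

progressive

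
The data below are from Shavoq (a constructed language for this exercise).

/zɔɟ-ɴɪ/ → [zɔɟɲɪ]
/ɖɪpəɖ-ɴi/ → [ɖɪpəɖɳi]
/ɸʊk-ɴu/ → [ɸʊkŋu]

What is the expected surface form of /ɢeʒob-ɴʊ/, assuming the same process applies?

The data show progressive place assimilation: /ɴ/ → [ɲ] after /ɟ/; /ɴ/ → [ɳ] after /ɖ/; /ɴ/ → [ŋ] after /k/. In each pair only place changes, matching the preceding consonant, while manner and voice stay constant.
/ɴ/ is a voiced uvular nasal. The preceding trigger /b/ is bilabial, so /ɴ/ must become bilabial as well.
The voiced bilabial nasal is [m], so /ɴ/ → [m].

[ɢeʒobmʊ]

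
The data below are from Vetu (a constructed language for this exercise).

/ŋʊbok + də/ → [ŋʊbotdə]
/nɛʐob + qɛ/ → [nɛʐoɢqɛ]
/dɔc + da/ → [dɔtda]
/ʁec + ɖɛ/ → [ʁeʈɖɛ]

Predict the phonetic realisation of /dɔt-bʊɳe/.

[dɔpbʊɳe]

The data show regressive place assimilation: /k/ → [t] before /d/; /b/ → [ɢ] before /q/; /c/ → [t] before /d/; /c/ → [ʈ] before /ɖ/. In each pair only place changes, matching the following consonant, while manner and voice stay constant.
/t/ is a voiceless alveolar stop. The following trigger /b/ is bilabial, so /t/ must become bilabial as well.
Changing only its place to bilabial gives [p] — the voiceless bilabial stop.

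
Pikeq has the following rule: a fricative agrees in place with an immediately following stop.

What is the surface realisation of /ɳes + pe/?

[ɳeɸpe]

/s/ is a voiceless alveolar fricative. The following trigger /p/ is bilabial, so /s/ must become bilabial as well.
A voiceless bilabial fricative is [ɸ], so the surface segment is [ɸ].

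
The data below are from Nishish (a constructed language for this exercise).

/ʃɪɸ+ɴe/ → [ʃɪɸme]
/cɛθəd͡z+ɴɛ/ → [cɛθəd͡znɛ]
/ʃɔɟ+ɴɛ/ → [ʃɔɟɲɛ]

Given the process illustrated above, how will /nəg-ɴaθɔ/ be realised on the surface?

[nəgŋaθɔ]

The data show progressive place assimilation: /ɴ/ → [m] after /ɸ/; /ɴ/ → [n] after /d͡z/; /ɴ/ → [ɲ] after /ɟ/. In each pair only place changes, matching the preceding consonant, while manner and voice stay constant.
/ɴ/ is a voiced uvular nasal. The preceding trigger /g/ is velar, so /ɴ/ must become velar as well.
The voiced velar nasal is [ŋ], so /ɴ/ → [ŋ].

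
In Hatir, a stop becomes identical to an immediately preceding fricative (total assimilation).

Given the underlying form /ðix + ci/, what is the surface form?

[ðixxi]

/c/ is the segment targeted by the rule; it sits immediately after /x/, so it assimilates completely and surfaces as [x].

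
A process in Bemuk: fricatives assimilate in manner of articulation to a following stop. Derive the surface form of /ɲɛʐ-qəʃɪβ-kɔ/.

/ʐ/ is a voiced retroflex fricative. The following trigger /q/ is a stop, so /ʐ/ must become a stop as well.
Changing only its manner to stop gives [ɖ] — the voiced retroflex stop.
The same rule applies at the second boundary: /β/ → [b] next to /k/.

[ɲɛɖqəʃɪbkɔ]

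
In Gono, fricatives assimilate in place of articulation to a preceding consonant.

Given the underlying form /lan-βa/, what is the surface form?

The rule targets /β/ (voiced bilabial fricative), which sits after the trigger /n/ (alveolar).
The voiced alveolar fricative is [z], so /β/ → [z].

[lanza]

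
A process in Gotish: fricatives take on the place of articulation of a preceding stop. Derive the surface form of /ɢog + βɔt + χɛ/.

[ɢogɣɔtsɛ]

/β/ is a voiced bilabial fricative. The preceding trigger /g/ is velar, so /β/ must become velar as well.
The voiced velar fricative is [ɣ], so /β/ → [ɣ].
The same rule applies at the second boundary: /χ/ → [s] next to /t/.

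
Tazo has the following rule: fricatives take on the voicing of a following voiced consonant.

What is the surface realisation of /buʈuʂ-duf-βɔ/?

[buʈuʐduvβɔ]

/ʂ/ is a voiceless retroflex fricative. The following trigger /d/ is voiced, so /ʂ/ must become voiced as well.
The voiced retroflex fricative is [ʐ], so /ʂ/ → [ʐ].
At the second juncture, /f/ likewise becomes [v] adjacent to /β/.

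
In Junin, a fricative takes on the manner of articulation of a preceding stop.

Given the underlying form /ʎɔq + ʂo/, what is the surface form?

[ʎɔqʈo]

The rule targets /ʂ/ (voiceless retroflex fricative), which sits after the trigger /q/ (stop).
The voiceless retroflex stop is [ʈ], so /ʂ/ → [ʈ].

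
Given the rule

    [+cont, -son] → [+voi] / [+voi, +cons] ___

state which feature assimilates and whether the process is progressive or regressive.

The target ([+cont, -son], fricatives) acquires [+voi] next to a voiced consonant ([+voi, +cons]) — it takes on the voicing of its neighbour, so the feature that spreads is voicing.
Since the environment is written before the underscore, the trigger precedes the target; the direction is progressive.

progressive voicing assimilation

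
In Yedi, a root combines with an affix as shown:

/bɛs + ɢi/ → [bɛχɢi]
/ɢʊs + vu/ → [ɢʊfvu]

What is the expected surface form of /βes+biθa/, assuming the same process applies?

[βeɸbiθa]

The data show regressive place assimilation: /s/ → [χ] before /ɢ/; /s/ → [f] before /v/. In each pair only place changes, matching the following consonant, while manner and voice stay constant.
/s/ is a voiceless alveolar fricative. The following trigger /b/ is bilabial, so /s/ must become bilabial as well.
A voiceless bilabial fricative is [ɸ], so the surface segment is [ɸ].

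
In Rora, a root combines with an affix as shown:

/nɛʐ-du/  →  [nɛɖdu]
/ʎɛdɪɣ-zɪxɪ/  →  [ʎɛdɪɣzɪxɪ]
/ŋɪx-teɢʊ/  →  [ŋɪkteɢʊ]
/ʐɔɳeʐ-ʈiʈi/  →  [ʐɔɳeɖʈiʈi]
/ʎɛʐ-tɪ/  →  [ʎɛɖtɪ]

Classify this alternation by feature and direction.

regressive manner assimilation

The segment that alternates is /ʐ/, which surfaces as [ɖ] when adjacent to /d/.
The change fricative → stop matches the manner of the following /d/, identifying this as manner assimilation.
Place and voice are unchanged, so the assimilation is partial, not total.
The other alternating forms pattern the same way: /x/ → [k] before /t/ (fricative → stop, matching a stop); /ʐ/ → [ɖ] before /ʈ/ (fricative → stop, matching a stop); /ʐ/ → [ɖ] before /t/ (fricative → stop, matching a stop) — only manner changes, and always toward the following segment.
Nothing changes in [ʎɛdɪɣzɪxɪ]: there the adjacent consonants already agree in manner (/ɣ/ and /z/ are both fricatives), so this form is consistent with the same rule.
The trigger is the following segment, so the direction is regressive (anticipatory).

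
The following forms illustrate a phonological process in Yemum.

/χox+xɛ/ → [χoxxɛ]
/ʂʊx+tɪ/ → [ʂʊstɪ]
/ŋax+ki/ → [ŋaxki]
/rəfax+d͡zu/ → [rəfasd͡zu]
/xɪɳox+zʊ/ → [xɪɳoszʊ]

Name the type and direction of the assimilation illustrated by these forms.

regressive place assimilation

The segment that alternates is /x/, which surfaces as [s] when adjacent to /t/.
The change velar → alveolar matches the place of the following /t/, identifying this as place assimilation.
Manner and voice are unchanged, so the assimilation is partial, not total.
The other alternating forms pattern the same way: /x/ → [s] before /d͡z/ (velar → alveolar, matching alveolar); /x/ → [s] before /z/ (velar → alveolar, matching alveolar) — only place changes, and always toward the following segment.
No alternation appears in [χoxxɛ], [ŋaxki]: there the adjacent consonants already agree in place (/x/ and /x/ are both velar; /x/ and /k/ are both velar), so these forms are consistent with the same rule.
The trigger is the following segment, so the direction is regressive (anticipatory).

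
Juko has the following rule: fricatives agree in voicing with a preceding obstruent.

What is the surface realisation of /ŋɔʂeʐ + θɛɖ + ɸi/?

[ŋɔʂeʐðɛɖβi]

The rule targets /θ/ (voiceless dental fricative), which sits after the trigger /ʐ/ (voiced).
The voiced dental fricative is [ð], so /θ/ → [ð].
At the second juncture, /ɸ/ likewise becomes [β] adjacent to /ɖ/.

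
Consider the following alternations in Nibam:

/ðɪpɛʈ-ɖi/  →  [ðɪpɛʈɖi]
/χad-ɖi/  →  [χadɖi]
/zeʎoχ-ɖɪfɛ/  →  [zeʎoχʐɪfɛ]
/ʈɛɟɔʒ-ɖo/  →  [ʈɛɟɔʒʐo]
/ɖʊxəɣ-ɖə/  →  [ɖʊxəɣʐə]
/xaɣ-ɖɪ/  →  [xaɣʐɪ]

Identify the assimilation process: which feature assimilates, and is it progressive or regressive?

progressive manner assimilation

Underlying /ɖ/ is realised as [ʐ] next to /χ/; /χ/ itself does not change.
/ɖ/ is a stop while /χ/ is a fricative; the output [ʐ] is a fricative, matching the trigger — so the feature that spreads is manner.
Place and voice are unchanged, so the assimilation is partial, not total.
The other alternating forms pattern the same way: /ɖ/ → [ʐ] after /ʒ/ (stop → fricative, matching a fricative); /ɖ/ → [ʐ] after /ɣ/ (stop → fricative, matching a fricative) — only manner changes, and always toward the preceding segment.
No alternation appears in [ðɪpɛʈɖi], [χadɖi]: there the adjacent consonants already agree in manner (/ɖ/ and /ʈ/ are both stops; /ɖ/ and /d/ are both stops), so these forms are consistent with the same rule.
The trigger is the preceding segment, so the direction is progressive (perseverative).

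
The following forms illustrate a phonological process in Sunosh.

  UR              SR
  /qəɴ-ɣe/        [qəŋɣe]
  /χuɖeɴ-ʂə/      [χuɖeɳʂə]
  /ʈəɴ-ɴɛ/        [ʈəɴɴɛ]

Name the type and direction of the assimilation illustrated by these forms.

regressive place assimilation

Underlying /ɴ/ is realised as [ŋ] next to /ɣ/; /ɣ/ itself does not change.
The change uvular → velar matches the place of the following /ɣ/, identifying this as place assimilation.
Manner and voice are unchanged, so the assimilation is partial, not total.
Checking the remaining alternation: /ɴ/ → [ɳ] before /ʂ/ (uvular → retroflex, matching retroflex) — only place changes, and always toward the following segment.
No alternation appears in [ʈəɴɴɛ]: there the adjacent consonants already agree in place (/ɴ/ and /ɴ/ are both uvular), so this form is consistent with the same rule.
Since the segment that changes precedes the conditioning segment, the assimilation is regressive.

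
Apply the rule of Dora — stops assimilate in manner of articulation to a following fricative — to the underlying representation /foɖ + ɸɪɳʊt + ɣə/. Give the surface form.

The rule targets /ɖ/ (voiced retroflex stop), which sits before the trigger /ɸ/ (fricative).
Changing only its manner to fricative gives [ʐ] — the voiced retroflex fricative.
The same rule applies at the second boundary: /t/ → [s] next to /ɣ/.

[foʐɸɪɳʊsɣə]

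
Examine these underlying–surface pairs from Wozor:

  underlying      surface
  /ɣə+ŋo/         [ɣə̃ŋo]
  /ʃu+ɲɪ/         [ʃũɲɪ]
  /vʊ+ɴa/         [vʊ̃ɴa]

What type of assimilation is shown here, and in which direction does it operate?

The vowel /ə/ surfaces as nasalised [ə̃] next to the following nasal /ŋ/ — it has acquired the [+nasal] feature of its neighbour.
Likewise in the remaining data: /u/ → [ũ] before /ɲ/; /ʊ/ → [ʊ̃] before /ɴ/ — each time a vowel is nasalised next to a following nasal.
Because the conditioning nasal is to the right of the vowel that changes, the process is regressive (anticipatory).

regressive nasality assimilation (vowel nasalisation)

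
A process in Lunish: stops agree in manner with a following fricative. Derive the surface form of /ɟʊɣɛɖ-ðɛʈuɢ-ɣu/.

/ɖ/ is a voiced retroflex stop. The following trigger /ð/ is a fricative, so /ɖ/ must become a fricative as well.
The voiced retroflex fricative is [ʐ], so /ɖ/ → [ʐ].
The same rule applies at the second boundary: /ɢ/ → [ʁ] next to /ɣ/.

[ɟʊɣɛʐðɛʈuʁɣu]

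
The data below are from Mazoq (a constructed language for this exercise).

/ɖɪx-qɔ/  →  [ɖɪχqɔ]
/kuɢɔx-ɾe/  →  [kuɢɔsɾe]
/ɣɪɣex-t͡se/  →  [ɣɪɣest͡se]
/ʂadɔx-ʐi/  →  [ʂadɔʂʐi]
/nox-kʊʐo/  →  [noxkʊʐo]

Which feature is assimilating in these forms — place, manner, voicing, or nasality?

place

Comparing underlying and surface forms, /x/ → [χ] is the alternation; the neighbouring /q/ is constant.
/x/ is velar while /q/ is uvular; the output [χ] is uvular, matching the trigger — so the feature that spreads is place.
Checking the remaining alternations: /x/ → [s] before /ɾ/ (velar → alveolar, matching alveolar); /x/ → [s] before /t͡s/ (velar → alveolar, matching alveolar); /x/ → [ʂ] before /ʐ/ (velar → retroflex, matching retroflex) — only place changes, and always toward the following segment.
No alternation appears in [noxkʊʐo]: there the adjacent consonants already agree in place (/x/ and /k/ are both velar), so this form is consistent with the same rule.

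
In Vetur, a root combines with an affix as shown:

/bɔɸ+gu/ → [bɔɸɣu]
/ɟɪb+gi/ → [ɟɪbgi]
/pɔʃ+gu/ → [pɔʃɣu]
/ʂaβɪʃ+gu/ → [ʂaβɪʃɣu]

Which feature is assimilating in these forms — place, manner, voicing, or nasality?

The segment that alternates is /g/, which surfaces as [ɣ] when adjacent to /ɸ/.
/g/ is a stop while /ɸ/ is a fricative; the output [ɣ] is a fricative, matching the trigger — so the feature that spreads is manner.
Checking the remaining alternation: /g/ → [ɣ] after /ʃ/ (stop → fricative, matching a fricative) — only manner changes, and always toward the preceding segment.
No alternation appears in [ɟɪbgi]: there the adjacent consonants already agree in manner (/g/ and /b/ are both stops), so this form is consistent with the same rule.

manner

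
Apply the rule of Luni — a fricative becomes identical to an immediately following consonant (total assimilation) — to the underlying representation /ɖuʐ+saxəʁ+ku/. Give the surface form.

[ɖussaxəkku]

/ʐ/ is the segment targeted by the rule; it sits immediately before /s/, so it assimilates completely and surfaces as [s].
The same rule applies at the second boundary: /ʁ/ → [k] next to /k/.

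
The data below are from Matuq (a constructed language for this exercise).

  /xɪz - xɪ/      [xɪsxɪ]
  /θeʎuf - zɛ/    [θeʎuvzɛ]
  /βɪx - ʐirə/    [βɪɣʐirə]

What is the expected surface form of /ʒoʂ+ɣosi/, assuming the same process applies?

The data show regressive voicing assimilation: /z/ → [s] before /x/; /f/ → [v] before /z/; /x/ → [ɣ] before /ʐ/. In each pair only voicing changes, matching the following consonant, while place and manner stay constant.
The rule targets /ʂ/ (voiceless retroflex fricative), which sits before the trigger /ɣ/ (voiced).
Changing only its voicing to voiced gives [ʐ] — the voiced retroflex fricative.

[ʒoʐɣosi]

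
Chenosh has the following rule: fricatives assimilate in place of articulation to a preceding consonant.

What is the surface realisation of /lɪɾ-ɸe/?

[lɪɾse]

/ɸ/ is a voiceless bilabial fricative. The preceding trigger /ɾ/ is alveolar, so /ɸ/ must become alveolar as well.
The voiceless alveolar fricative is [s], so /ɸ/ → [s].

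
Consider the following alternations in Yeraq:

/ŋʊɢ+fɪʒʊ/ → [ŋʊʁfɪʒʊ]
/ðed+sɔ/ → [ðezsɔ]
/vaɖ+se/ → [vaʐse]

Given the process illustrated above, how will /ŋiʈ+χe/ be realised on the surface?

[ŋiʂχe]

The data show regressive manner assimilation: /ɢ/ → [ʁ] before /f/; /d/ → [z] before /s/; /ɖ/ → [ʐ] before /s/. In each pair only manner changes, matching the following consonant, while place and voice stay constant.
The rule targets /ʈ/ (voiceless retroflex stop), which sits before the trigger /χ/ (fricative).
The voiceless retroflex fricative is [ʂ], so /ʈ/ → [ʂ].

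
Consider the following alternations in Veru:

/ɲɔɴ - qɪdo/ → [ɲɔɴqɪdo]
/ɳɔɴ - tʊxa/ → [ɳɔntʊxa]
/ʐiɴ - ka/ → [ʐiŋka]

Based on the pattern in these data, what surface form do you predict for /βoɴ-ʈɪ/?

[βoɳʈɪ]

The data show regressive place assimilation: /ɴ/ → [n] before /t/; /ɴ/ → [ŋ] before /k/. In each pair only place changes, matching the following consonant, while manner and voice stay constant.
Nothing changes in [ɲɔɴqɪdo]: there the adjacent consonants already agree in place (/ɴ/ and /q/ are both uvular), so this form is consistent with the same rule.
The rule targets /ɴ/ (voiced uvular nasal), which sits before the trigger /ʈ/ (retroflex).
A voiced retroflex nasal is [ɳ], so the surface segment is [ɳ].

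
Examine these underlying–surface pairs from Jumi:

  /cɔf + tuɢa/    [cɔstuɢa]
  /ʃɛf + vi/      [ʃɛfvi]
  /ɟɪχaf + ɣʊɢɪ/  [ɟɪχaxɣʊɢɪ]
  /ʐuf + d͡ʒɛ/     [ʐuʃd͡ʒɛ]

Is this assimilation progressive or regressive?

Comparing underlying and surface forms, /f/ → [s] is the alternation; the neighbouring /t/ is constant.
/f/ is labiodental while /t/ is alveolar; the output [s] is alveolar, matching the trigger — so the feature that spreads is place.
The same holds elsewhere in the data: /f/ → [x] before /ɣ/ (labiodental → velar, matching velar); /f/ → [ʃ] before /d͡ʒ/ (labiodental → postalveolar, matching postalveolar) — only place changes, and always toward the following segment.
Nothing changes in [ʃɛfvi]: there the adjacent consonants already agree in place (/f/ and /v/ are both labiodental), so this form is consistent with the same rule.
Since the segment that changes precedes the conditioning segment, the assimilation is regressive.

regressive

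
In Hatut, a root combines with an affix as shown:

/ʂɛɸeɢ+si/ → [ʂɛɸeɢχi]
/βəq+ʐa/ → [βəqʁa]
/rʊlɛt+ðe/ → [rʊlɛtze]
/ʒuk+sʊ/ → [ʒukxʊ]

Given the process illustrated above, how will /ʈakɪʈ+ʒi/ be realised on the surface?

[ʈakɪʈʐi]

The data show progressive place assimilation: /s/ → [χ] after /ɢ/; /ʐ/ → [ʁ] after /q/; /ð/ → [z] after /t/; /s/ → [x] after /k/. In each pair only place changes, matching the preceding consonant, while manner and voice stay constant.
The rule targets /ʒ/ (voiced postalveolar fricative), which sits after the trigger /ʈ/ (retroflex).
Changing only its place to retroflex gives [ʐ] — the voiced retroflex fricative.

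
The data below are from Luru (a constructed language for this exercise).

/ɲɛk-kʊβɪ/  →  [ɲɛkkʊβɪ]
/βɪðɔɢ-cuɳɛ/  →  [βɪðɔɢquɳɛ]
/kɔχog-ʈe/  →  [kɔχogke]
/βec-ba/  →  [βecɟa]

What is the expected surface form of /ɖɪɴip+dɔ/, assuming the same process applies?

The data show progressive place assimilation: /c/ → [q] after /ɢ/; /ʈ/ → [k] after /g/; /b/ → [ɟ] after /c/. In each pair only place changes, matching the preceding consonant, while manner and voice stay constant.
Nothing changes in [ɲɛkkʊβɪ]: there the adjacent consonants already agree in place (/k/ and /k/ are both velar), so this form is consistent with the same rule.
The rule targets /d/ (voiced alveolar stop), which sits after the trigger /p/ (bilabial).
A voiced bilabial stop is [b], so the surface segment is [b].

[ɖɪɴipbɔ]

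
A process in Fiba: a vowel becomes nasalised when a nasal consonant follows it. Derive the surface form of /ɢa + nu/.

[ɢãnu]

/a/ sits next to the nasal /n/ and is therefore nasalised to [ã].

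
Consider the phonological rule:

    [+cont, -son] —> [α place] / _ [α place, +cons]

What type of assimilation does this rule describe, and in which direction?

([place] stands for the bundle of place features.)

regressive place assimilation

The shared variable α links the value of the place features (abbreviated [place]) on the target to the same value on the neighbouring segment, so place is the feature that assimilates.
Since the environment is written after the underscore, the trigger follows the target; the direction is regressive.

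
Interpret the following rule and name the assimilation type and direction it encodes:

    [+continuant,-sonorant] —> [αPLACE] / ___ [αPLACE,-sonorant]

The shared variable α links the value of the place features (abbreviated [PLACE]) on the target to the same value on the neighbouring segment, so place is the feature that assimilates.
The conditioning segment sits to the right of the focus bar, meaning the trigger follows the segment that changes — regressive assimilation.

regressive place assimilation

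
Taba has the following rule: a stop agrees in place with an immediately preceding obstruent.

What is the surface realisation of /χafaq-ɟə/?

[χafaqɢə]

The rule targets /ɟ/ (voiced palatal stop), which sits after the trigger /q/ (uvular).
The voiced uvular stop is [ɢ], so /ɟ/ → [ɢ].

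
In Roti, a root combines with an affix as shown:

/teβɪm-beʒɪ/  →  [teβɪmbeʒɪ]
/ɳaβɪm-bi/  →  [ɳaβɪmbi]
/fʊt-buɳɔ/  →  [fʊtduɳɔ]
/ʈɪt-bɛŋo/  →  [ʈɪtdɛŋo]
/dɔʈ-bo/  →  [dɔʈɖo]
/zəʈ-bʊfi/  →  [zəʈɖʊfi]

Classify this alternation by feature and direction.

Comparing underlying and surface forms, /b/ → [d] is the alternation; the neighbouring /t/ is constant.
/b/ is bilabial while /t/ is alveolar; the output [d] is alveolar, matching the trigger — so the feature that spreads is place.
Manner and voice are unchanged, so the assimilation is partial, not total.
The same holds elsewhere in the data: /b/ → [ɖ] after /ʈ/ (bilabial → retroflex, matching retroflex) — only place changes, and always toward the preceding segment.
No alternation appears in [teβɪmbeʒɪ], [ɳaβɪmbi]: there the adjacent consonants already agree in place (/b/ and /m/ are both bilabial; /b/ and /m/ are both bilabial), so these forms are consistent with the same rule.
Since the segment that changes follows the conditioning segment, the assimilation is progressive.

progressive place assimilation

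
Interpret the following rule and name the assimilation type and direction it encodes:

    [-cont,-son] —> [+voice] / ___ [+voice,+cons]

regressive voicing assimilation

The structural change is [+voice], and the conditioning segment [+voice,+cons] (a voiced consonant) is itself voiced, so the target comes to share the voicing of its neighbour — voicing assimilation.
The conditioning segment sits to the right of the focus bar, meaning the trigger follows the segment that changes — regressive assimilation.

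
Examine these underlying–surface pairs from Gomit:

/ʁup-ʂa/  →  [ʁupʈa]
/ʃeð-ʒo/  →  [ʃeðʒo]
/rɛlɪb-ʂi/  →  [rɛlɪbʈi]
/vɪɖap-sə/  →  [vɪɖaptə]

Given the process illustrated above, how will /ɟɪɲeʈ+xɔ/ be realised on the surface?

[ɟɪɲeʈkɔ]

The data show progressive manner assimilation: /ʂ/ → [ʈ] after /p/; /ʂ/ → [ʈ] after /b/; /s/ → [t] after /p/. In each pair only manner changes, matching the preceding consonant, while place and voice stay constant.
No alternation appears in [ʃeðʒo]: there the adjacent consonants already agree in manner (/ʒ/ and /ð/ are both fricatives), so this form is consistent with the same rule.
The rule targets /x/ (voiceless velar fricative), which sits after the trigger /ʈ/ (stop).
A voiceless velar stop is [k], so the surface segment is [k].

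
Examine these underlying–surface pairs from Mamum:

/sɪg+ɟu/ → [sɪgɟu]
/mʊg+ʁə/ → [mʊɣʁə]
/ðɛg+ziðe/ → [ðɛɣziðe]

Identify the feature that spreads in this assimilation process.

manner

The segment that alternates is /g/, which surfaces as [ɣ] when adjacent to /ʁ/.
/g/ is a stop while /ʁ/ is a fricative; the output [ɣ] is a fricative, matching the trigger — so the feature that spreads is manner.
The same holds elsewhere in the data: /g/ → [ɣ] before /z/ (stop → fricative, matching a fricative) — only manner changes, and always toward the following segment.
No alternation appears in [sɪgɟu]: there the adjacent consonants already agree in manner (/g/ and /ɟ/ are both stops), so this form is consistent with the same rule.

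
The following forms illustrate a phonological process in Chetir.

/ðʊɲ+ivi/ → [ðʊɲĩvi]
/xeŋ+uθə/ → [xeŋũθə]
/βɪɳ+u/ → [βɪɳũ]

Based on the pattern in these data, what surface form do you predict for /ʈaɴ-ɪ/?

[ʈaɴɪ̃]

The data show progressive nasality assimilation (vowel nasalisation): /i/ → [ĩ] after /ɲ/; /u/ → [ũ] after /ŋ/; /u/ → [ũ] after /ɳ/ — a vowel is nasalised by an immediately preceding nasal consonant.
The vowel /ɪ/ is adjacent to the preceding nasal /ɴ/, so it acquires [+nasal] and surfaces as [ɪ̃].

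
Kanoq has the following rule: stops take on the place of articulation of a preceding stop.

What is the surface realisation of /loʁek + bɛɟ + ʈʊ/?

/b/ is a voiced bilabial stop. The preceding trigger /k/ is velar, so /b/ must become velar as well.
The voiced velar stop is [g], so /b/ → [g].
The same rule applies at the second boundary: /ʈ/ → [c] next to /ɟ/.

[loʁekgɛɟcʊ]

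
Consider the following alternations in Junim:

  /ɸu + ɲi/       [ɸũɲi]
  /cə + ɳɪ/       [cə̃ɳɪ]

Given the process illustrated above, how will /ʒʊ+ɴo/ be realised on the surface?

[ʒʊ̃ɴo]

The data show regressive nasality assimilation (vowel nasalisation): /u/ → [ũ] before /ɲ/; /ə/ → [ə̃] before /ɳ/ — a vowel is nasalised by an immediately following nasal consonant.
The vowel /ʊ/ is adjacent to the following nasal /ɴ/, so it acquires [+nasal] and surfaces as [ʊ̃].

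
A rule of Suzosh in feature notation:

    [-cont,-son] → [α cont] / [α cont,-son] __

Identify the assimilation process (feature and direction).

progressive manner assimilation

The shared variable α links the value of [cont] on the target to that of the neighbouring obstruent. [cont] distinguishes stops from fricatives — a manner-of-articulation feature — so this is manner assimilation.
The conditioning segment sits to the left of the focus bar, meaning the trigger precedes the segment that changes — progressive assimilation.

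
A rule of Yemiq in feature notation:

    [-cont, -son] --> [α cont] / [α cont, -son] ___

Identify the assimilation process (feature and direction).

The rule copies [cont] (continuancy) from the environment onto the target stops; since [±cont] encodes the stop/fricative manner contrast, the assimilating dimension is manner.
The conditioning segment sits to the left of the focus bar, meaning the trigger precedes the segment that changes — progressive assimilation.

progressive manner assimilation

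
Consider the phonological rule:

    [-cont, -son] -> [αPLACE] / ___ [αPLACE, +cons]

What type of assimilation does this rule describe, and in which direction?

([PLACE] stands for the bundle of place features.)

regressive place assimilation

The shared variable α links the value of the place features (abbreviated [PLACE]) on the target to the same value on the neighbouring segment, so place is the feature that assimilates.
The conditioning segment sits to the right of the focus bar, meaning the trigger follows the segment that changes — regressive assimilation.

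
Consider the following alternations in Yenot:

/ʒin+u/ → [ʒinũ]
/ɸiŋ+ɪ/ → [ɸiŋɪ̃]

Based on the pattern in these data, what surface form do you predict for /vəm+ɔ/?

The data show progressive nasality assimilation (vowel nasalisation): /u/ → [ũ] after /n/; /ɪ/ → [ɪ̃] after /ŋ/ — a vowel is nasalised by an immediately preceding nasal consonant.
The vowel /ɔ/ is adjacent to the preceding nasal /m/, so it acquires [+nasal] and surfaces as [ɔ̃].

[vəmɔ̃]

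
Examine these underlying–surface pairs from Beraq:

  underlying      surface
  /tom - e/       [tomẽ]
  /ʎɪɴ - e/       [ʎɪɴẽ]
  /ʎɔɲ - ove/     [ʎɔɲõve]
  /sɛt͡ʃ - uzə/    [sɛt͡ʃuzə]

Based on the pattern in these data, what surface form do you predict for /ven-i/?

The data show progressive nasality assimilation (vowel nasalisation): /e/ → [ẽ] after /m/; /e/ → [ẽ] after /ɴ/; /o/ → [õ] after /ɲ/ — a vowel is nasalised by an immediately preceding nasal consonant.
No change occurs in [sɛt͡ʃuzə] because the vowel at the boundary is adjacent to an oral consonant, not a nasal (/u/ next to /t͡ʃ/).
/i/ sits next to the nasal /n/ and is therefore nasalised to [ĩ].

[venĩ]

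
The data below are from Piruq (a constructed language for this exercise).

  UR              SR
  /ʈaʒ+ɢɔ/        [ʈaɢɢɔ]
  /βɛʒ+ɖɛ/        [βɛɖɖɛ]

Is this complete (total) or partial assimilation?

Underlying /ʒ/ is realised as [ɢ] next to /ɢ/; /ɢ/ itself does not change.
The output [ɢ] is identical to the trigger /ɢ/ — every feature (place, manner, voicing) has been copied — so this is total assimilation.
The other form behaves the same way: /ʒ/ → [ɖ] before /ɖ/ — in each case the output is a copy of the following consonant.

total assimilation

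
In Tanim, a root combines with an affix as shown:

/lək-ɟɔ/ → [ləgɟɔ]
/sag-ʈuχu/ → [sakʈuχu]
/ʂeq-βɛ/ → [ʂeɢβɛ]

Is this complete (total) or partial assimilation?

The segment that alternates is /k/, which surfaces as [g] when adjacent to /ɟ/.
/k/ is voiceless while /ɟ/ is voiced; the output [g] is voiced, matching the trigger — so the feature that spreads is voicing.
Place and manner are unchanged, so the assimilation is partial, not total.
The other alternating forms pattern the same way: /g/ → [k] before /ʈ/ (voiced → voiceless, matching voiceless); /q/ → [ɢ] before /β/ (voiceless → voiced, matching voiced) — only voicing changes, and always toward the following segment.

partial assimilation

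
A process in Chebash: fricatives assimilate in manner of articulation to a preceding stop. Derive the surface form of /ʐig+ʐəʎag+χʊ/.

/ʐ/ is a voiced retroflex fricative. The preceding trigger /g/ is a stop, so /ʐ/ must become a stop as well.
Changing only its manner to stop gives [ɖ] — the voiced retroflex stop.
At the second juncture, /χ/ likewise becomes [q] adjacent to /g/.

[ʐigɖəʎagqʊ]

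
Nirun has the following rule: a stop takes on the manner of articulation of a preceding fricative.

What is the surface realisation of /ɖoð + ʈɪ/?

[ɖoðʂɪ]

The rule targets /ʈ/ (voiceless retroflex stop), which sits after the trigger /ð/ (fricative).
Changing only its manner to fricative gives [ʂ] — the voiceless retroflex fricative.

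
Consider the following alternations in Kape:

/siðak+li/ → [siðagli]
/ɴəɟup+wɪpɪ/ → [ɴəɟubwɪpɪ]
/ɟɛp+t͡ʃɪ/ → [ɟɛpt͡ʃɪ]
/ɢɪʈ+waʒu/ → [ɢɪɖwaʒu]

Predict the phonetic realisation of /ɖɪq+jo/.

[ɖɪɢjo]

The data show regressive voicing assimilation: /k/ → [g] before /l/; /p/ → [b] before /w/; /ʈ/ → [ɖ] before /w/. In each pair only voicing changes, matching the following consonant, while place and manner stay constant.
Nothing changes in [ɟɛpt͡ʃɪ]: there the adjacent consonants already agree in voicing (/p/ and /t͡ʃ/ are both voiceless), so this form is consistent with the same rule.
/q/ is a voiceless uvular stop. The following trigger /j/ is voiced, so /q/ must become voiced as well.
Changing only its voicing to voiced gives [ɢ] — the voiced uvular stop.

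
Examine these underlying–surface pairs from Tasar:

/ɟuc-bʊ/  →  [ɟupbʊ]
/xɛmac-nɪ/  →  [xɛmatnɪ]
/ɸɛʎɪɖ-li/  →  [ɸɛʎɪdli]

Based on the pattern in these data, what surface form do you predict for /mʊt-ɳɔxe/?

The data show regressive place assimilation: /c/ → [p] before /b/; /c/ → [t] before /n/; /ɖ/ → [d] before /l/. In each pair only place changes, matching the following consonant, while manner and voice stay constant.
/t/ is a voiceless alveolar stop. The following trigger /ɳ/ is retroflex, so /t/ must become retroflex as well.
A voiceless retroflex stop is [ʈ], so the surface segment is [ʈ].

[mʊʈɳɔxe]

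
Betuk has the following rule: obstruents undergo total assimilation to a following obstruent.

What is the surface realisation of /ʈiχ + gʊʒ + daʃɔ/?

/χ/ is the segment targeted by the rule; it sits immediately before /g/, so it assimilates completely and surfaces as [g].
The same rule applies at the second boundary: /ʒ/ → [d] next to /d/.

[ʈiggʊddaʃɔ]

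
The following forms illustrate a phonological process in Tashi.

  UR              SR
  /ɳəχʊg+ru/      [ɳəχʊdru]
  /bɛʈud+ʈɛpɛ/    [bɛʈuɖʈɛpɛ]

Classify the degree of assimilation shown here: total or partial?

partial assimilation

Comparing underlying and surface forms, /g/ → [d] is the alternation; the neighbouring /r/ is constant.
/g/ is velar while /r/ is alveolar; the output [d] is alveolar, matching the trigger — so the feature that spreads is place.
Manner and voice are unchanged, so the assimilation is partial, not total.
The same holds elsewhere in the data: /d/ → [ɖ] before /ʈ/ (alveolar → retroflex, matching retroflex) — only place changes, and always toward the following segment.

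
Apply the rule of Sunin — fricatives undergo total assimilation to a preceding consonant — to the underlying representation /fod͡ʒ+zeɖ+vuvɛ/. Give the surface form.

/z/ is the segment targeted by the rule; it sits immediately after /d͡ʒ/, so it assimilates completely and surfaces as [d͡ʒ].
At the second juncture, /v/ likewise becomes [ɖ] adjacent to /ɖ/.

[fod͡ʒd͡ʒeɖɖuvɛ]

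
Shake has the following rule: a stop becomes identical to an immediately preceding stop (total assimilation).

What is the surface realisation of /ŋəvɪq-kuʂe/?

[ŋəvɪqquʂe]

/k/ is the segment targeted by the rule; it sits immediately after /q/, so it assimilates completely and surfaces as [q].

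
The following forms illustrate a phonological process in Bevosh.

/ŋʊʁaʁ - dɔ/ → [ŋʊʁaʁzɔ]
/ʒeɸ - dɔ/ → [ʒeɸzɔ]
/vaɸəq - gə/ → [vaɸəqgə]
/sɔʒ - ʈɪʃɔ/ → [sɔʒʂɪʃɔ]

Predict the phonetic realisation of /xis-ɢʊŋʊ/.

The data show progressive manner assimilation: /d/ → [z] after /ʁ/; /d/ → [z] after /ɸ/; /ʈ/ → [ʂ] after /ʒ/. In each pair only manner changes, matching the preceding consonant, while place and voice stay constant.
Nothing changes in [vaɸəqgə]: there the adjacent consonants already agree in manner (/g/ and /q/ are both stops), so this form is consistent with the same rule.
/ɢ/ is a voiced uvular stop. The preceding trigger /s/ is a fricative, so /ɢ/ must become a fricative as well.
The voiced uvular fricative is [ʁ], so /ɢ/ → [ʁ].

[xisʁʊŋʊ]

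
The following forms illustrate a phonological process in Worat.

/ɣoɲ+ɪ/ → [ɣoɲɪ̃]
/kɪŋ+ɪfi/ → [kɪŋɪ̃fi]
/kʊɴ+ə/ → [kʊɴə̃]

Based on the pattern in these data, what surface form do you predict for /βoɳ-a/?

[βoɳã]

The data show progressive nasality assimilation (vowel nasalisation): /ɪ/ → [ɪ̃] after /ɲ/; /ɪ/ → [ɪ̃] after /ŋ/; /ə/ → [ə̃] after /ɴ/ — a vowel is nasalised by an immediately preceding nasal consonant.
/a/ sits next to the nasal /ɳ/ and is therefore nasalised to [ã].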